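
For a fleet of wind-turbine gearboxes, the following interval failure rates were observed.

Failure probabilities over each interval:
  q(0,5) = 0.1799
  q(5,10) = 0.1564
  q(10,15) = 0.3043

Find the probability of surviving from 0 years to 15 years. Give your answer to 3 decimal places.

0.481

Survival from 0 to 15 is the product of surviving each interval: (1 − 0.1799) × (1 − 0.1564) × (1 − 0.3043).
= 0.8201 × 0.8436 × 0.6957 = 0.481311.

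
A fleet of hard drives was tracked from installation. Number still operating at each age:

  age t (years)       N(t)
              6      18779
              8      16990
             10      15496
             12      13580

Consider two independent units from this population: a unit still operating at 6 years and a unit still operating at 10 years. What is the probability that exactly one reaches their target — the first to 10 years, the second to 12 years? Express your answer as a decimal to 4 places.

p₁ = N(10)/N(6) = 15496/18779 = 0.825177; p₂ = N(12)/N(10) = 13580/15496 = 0.876355.
P(exactly one) = p₁(1−p₂) + (1−p₁)p₂ = 0.102029 + 0.153207 = 0.255236.

0.2552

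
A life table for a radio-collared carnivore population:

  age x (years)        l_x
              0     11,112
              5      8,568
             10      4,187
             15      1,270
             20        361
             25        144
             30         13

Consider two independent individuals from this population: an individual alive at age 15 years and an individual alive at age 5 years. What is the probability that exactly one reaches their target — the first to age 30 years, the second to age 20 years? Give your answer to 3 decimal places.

p₁ = l_30/l_15 = 13/1,270 = 0.010236; p₂ = l_20/l_5 = 361/8,568 = 0.042134.
P(exactly one) = p₁(1−p₂) + (1−p₁)p₂ = 0.009805 + 0.041703 = 0.051507.

0.052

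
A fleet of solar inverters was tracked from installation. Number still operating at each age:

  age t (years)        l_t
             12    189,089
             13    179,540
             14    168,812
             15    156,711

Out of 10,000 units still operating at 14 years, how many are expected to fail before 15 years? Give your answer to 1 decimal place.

The relevant probability is 1 − 156,711/168,812 = 0.071683.
Expected number = 10,000 × 0.071683 = 716.8.

716.8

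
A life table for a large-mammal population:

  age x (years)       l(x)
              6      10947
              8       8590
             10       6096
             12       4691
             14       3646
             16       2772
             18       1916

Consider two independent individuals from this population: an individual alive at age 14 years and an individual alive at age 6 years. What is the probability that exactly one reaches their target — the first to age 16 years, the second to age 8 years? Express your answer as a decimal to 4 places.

p₁ = l(16)/l(14) = 2772/3646 = 0.760285; p₂ = l(8)/l(6) = 8590/10947 = 0.784690.
P(exactly one) = p₁(1−p₂) + (1−p₁)p₂ = 0.163697 + 0.188102 = 0.351799.

0.3518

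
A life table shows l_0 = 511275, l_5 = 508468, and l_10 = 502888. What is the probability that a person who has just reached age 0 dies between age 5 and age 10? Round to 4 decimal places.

We want 5|5q0 = (l_5 − l_10)/l_0.
This is the probability of reaching 5 but not 10, conditional on being alive at 0: (l_5 − l_10) / l_0.
= (508468 − 502888) / 511275 = 5580 / 511275 = 0.010914.

0.0109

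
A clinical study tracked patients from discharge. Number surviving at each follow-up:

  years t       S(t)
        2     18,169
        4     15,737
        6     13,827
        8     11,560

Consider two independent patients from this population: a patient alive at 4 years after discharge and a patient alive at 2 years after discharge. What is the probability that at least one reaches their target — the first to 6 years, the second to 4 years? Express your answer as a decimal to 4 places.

0.9838

p₁ = S(6)/S(4) = 13,827/15,737 = 0.878630; p₂ = S(4)/S(2) = 15,737/18,169 = 0.866146.
P(at least one) = 1 − (1−p₁)(1−p₂) = 1 − 0.121370 × 0.133854 = 0.983754.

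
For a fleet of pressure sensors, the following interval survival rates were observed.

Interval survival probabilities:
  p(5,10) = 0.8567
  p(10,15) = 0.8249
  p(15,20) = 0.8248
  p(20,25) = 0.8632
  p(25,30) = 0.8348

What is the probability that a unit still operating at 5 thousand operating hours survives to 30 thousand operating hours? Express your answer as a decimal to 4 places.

P(survive 5→30) = 0.8567 × 0.8249 × 0.8248 × 0.8632 × 0.8348.
= 0.420023.

0.4200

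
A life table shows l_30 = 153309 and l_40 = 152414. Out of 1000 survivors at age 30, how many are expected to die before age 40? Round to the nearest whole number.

6

The relevant probability is 1 − 152414/153309 = 0.005838.
Expected number = 1000 × 0.005838 = 6.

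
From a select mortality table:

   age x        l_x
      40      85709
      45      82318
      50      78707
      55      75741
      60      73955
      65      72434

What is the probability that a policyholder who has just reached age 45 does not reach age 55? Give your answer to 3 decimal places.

0.080

P(die before 55 | alive at 45) = 1 − l_55/l_45 = 1 − 75741/82318 = (6577)/82318 = 0.079897.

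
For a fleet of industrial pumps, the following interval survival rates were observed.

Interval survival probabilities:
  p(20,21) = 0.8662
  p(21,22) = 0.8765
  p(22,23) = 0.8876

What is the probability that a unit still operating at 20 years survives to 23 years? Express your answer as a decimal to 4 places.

Chaining the interval survival probabilities: 0.8662 × 0.8765 × 0.8876.
= 0.673887.

0.6739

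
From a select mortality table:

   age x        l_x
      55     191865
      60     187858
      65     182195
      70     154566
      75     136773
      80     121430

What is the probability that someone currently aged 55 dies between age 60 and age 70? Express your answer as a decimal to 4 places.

We want 5|10q55 = (l_60 − l_70)/l_55.
This is the probability of reaching 60 but not 70, conditional on being alive at 55: (l_60 − l_70) / l_55.
= (187858 − 154566) / 191865 = 33292 / 191865 = 0.173518.

0.1735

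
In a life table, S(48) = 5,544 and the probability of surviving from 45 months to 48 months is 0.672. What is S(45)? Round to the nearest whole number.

S(45) = S(48) / p = 5,544 / 0.672 = 8250.

8250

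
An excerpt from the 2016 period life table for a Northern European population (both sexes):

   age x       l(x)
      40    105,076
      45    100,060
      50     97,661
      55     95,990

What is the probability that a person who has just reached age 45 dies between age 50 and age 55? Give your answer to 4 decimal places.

This is the probability of reaching 50 but not 55, conditional on being alive at 45: (l(50) − l(55)) / l(45).
= (97,661 − 95,990) / 100,060 = 1,671 / 100,060 = 0.016700.

0.0167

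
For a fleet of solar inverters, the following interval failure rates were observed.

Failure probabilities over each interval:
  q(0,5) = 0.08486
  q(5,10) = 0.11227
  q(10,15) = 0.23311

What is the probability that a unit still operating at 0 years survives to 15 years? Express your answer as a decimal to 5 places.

Chaining the interval survival probabilities: (1 − 0.08486) × (1 − 0.11227) × (1 − 0.23311).
= 0.91514 × 0.88773 × 0.76689 = 0.623019.

0.62302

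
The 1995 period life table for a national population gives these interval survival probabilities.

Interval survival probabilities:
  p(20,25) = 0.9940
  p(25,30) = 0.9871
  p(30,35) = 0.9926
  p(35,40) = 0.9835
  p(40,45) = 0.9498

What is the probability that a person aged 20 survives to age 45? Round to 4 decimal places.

0.9098

The overall survival probability is 0.9940 × 0.9871 × 0.9926 × 0.9835 × 0.9498.
= 0.909763.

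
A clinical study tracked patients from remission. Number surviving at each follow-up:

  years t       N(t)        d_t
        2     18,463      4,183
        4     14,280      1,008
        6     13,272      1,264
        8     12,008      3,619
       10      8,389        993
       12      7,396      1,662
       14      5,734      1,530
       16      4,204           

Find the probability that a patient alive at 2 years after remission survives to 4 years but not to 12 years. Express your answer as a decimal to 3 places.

0.373

This is the probability of reaching 4 but not 12, conditional on being alive at 2: (N(4) − N(12)) / N(2).
= (14,280 − 7,396) / 18,463 = 6,884 / 18,463 = 0.372854.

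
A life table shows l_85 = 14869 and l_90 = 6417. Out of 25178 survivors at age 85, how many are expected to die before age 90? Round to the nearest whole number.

14312

The relevant probability is 1 − 6417/14869 = 0.568431.
Expected number = 25178 × 0.568431 = 14312.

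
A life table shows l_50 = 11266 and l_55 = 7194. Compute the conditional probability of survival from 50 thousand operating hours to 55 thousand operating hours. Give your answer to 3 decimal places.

0.639

The conditional survival probability is l_55/l_50 = 7194/11266 = 0.638558.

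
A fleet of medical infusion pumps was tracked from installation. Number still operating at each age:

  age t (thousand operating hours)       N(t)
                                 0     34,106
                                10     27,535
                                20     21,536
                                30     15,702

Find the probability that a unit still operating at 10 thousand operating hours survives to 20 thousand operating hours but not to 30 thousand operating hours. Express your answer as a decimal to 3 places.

This is the probability of reaching 20 but not 30, conditional on being operational at 10: (N(20) − N(30)) / N(10).
= (21,536 − 15,702) / 27,535 = 5,834 / 27,535 = 0.211876.

0.212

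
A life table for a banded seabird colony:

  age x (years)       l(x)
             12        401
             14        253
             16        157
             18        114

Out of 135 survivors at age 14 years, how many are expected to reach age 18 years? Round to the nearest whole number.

61

The relevant probability is 114/253 = 0.450593.
Expected number = 135 × 0.450593 = 61.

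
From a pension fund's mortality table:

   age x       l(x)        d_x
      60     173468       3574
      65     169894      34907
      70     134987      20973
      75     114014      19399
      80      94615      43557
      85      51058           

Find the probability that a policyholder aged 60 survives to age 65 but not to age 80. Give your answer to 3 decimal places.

This is the probability of reaching 65 but not 80, conditional on being alive at 60: (l(65) − l(80)) / l(60).
= (169894 − 94615) / 173468 = 75279 / 173468 = 0.433965.

0.434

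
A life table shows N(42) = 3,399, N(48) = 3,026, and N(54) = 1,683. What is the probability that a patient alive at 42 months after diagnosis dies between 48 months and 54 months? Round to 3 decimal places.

This is the probability of reaching 48 but not 54, conditional on being alive at 42: (N(48) − N(54)) / N(42).
= (3,026 − 1,683) / 3,399 = 1,343 / 3,399 = 0.395116.

0.395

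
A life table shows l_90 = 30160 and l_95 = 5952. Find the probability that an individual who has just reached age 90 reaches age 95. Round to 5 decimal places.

The conditional survival probability is l_95/l_90 = 5952/30160 = 0.197347.

0.19735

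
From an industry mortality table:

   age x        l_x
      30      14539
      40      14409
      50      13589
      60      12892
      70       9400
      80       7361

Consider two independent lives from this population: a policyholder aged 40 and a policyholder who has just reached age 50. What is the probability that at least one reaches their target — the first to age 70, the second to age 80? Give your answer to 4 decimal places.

p₁ = l_70/l_40 = 9400/14409 = 0.652370; p₂ = l_80/l_50 = 7361/13589 = 0.541688.
P(at least one) = 1 − (1−p₁)(1−p₂) = 1 − 0.347630 × 0.458312 = 0.840677.

0.8407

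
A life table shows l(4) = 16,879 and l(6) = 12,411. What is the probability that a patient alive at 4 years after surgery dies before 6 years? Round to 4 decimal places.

P(die before 6 | alive at 4) = 1 − l(6)/l(4) = 1 − 12,411/16,879 = (4,468)/16,879 = 0.264708.

0.2647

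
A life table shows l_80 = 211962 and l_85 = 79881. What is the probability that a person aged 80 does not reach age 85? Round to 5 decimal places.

P(die before 85 | alive at 80) = 1 − l_85/l_80 = 1 − 79881/211962 = (132081)/211962 = 0.623135.

0.62314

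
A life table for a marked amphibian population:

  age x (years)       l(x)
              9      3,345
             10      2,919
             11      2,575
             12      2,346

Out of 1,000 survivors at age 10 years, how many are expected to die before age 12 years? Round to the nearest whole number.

196

The relevant probability is 1 − 2,346/2,919 = 0.196300.
Expected number = 1,000 × 0.196300 = 196.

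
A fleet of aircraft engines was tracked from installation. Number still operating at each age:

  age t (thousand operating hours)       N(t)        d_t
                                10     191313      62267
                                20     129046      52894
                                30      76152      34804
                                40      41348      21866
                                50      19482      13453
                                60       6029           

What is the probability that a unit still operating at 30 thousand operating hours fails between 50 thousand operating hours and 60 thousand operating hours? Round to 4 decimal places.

0.1767

This is the probability of reaching 50 but not 60, conditional on being operational at 30: (N(50) − N(60)) / N(30).
= (19482 − 6029) / 76152 = 13453 / 76152 = 0.176660.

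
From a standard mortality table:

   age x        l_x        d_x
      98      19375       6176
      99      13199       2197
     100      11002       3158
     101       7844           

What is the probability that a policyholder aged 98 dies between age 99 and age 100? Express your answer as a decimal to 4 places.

0.1134

We want 1|1q98 = (l_99 − l_100)/l_98.
This is the probability of reaching 99 but not 100, conditional on being alive at 98: (l_99 − l_100) / l_98.
= (13199 − 11002) / 19375 = 2197 / 19375 = 0.113394.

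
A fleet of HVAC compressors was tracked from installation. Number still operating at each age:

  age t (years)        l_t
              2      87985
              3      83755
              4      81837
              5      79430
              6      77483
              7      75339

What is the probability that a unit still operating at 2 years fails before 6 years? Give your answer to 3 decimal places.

0.119

P(fail before 6 | operational at 2) = 1 − l_6/l_2 = 1 − 77483/87985 = (10502)/87985 = 0.119361.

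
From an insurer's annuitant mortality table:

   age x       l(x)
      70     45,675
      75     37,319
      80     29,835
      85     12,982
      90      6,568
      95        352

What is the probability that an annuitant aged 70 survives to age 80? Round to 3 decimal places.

The conditional survival probability is l(80)/l(70) = 29,835/45,675 = 0.653202.

0.653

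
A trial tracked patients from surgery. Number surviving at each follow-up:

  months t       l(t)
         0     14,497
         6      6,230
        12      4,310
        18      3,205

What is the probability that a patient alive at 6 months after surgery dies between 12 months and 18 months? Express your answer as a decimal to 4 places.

0.1774

This is the probability of reaching 12 but not 18, conditional on being alive at 6: (l(12) − l(18)) / l(6).
= (4,310 − 3,205) / 6,230 = 1,105 / 6,230 = 0.177368.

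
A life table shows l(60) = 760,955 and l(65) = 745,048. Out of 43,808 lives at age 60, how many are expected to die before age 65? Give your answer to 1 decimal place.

915.8

The relevant probability is 1 − 745,048/760,955 = 0.020904.
Expected number = 43,808 × 0.020904 = 915.8.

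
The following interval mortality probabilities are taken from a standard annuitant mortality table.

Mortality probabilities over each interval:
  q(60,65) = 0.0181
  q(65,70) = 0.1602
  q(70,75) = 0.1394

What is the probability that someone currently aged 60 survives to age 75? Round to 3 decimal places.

The overall survival probability is (1 − 0.0181) × (1 − 0.1602) × (1 − 0.1394).
= 0.9819 × 0.8398 × 0.8606 = 0.709650.

0.710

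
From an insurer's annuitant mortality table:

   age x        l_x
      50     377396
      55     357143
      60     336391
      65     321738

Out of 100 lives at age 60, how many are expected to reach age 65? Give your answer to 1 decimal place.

95.6

The relevant probability is 321738/336391 = 0.956441.
Expected number = 100 × 0.956441 = 95.6.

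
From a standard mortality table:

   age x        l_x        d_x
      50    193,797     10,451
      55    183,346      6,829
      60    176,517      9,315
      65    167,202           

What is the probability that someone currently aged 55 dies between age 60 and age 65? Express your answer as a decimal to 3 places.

We want 5|5q55 = (l_60 − l_65)/l_55.
This is the probability of reaching 60 but not 65, conditional on being alive at 55: (l_60 − l_65) / l_55.
= (176,517 − 167,202) / 183,346 = 9,315 / 183,346 = 0.050806.

0.051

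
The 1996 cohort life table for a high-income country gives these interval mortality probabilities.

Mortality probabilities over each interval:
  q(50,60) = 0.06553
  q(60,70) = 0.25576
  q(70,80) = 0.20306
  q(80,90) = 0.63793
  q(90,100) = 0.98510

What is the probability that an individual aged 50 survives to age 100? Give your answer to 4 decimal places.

0.0030

P(survive 50→100) = (1 − 0.06553) × (1 − 0.25576) × (1 − 0.20306) × (1 − 0.63793) × (1 − 0.98510).
= 0.93447 × 0.74424 × 0.79694 × 0.36207 × 0.01490 = 0.002990.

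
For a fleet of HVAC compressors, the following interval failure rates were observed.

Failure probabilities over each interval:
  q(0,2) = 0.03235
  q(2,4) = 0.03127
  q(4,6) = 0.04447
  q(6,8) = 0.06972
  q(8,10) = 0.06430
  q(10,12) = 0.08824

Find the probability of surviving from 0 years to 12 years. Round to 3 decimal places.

0.711

Survival from 0 to 12 is the product of surviving each interval: (1 − 0.03235) × (1 − 0.03127) × (1 − 0.04447) × (1 − 0.06972) × (1 − 0.06430) × (1 − 0.08824).
= 0.96765 × 0.96873 × 0.95553 × 0.93028 × 0.93570 × 0.91176 = 0.710880.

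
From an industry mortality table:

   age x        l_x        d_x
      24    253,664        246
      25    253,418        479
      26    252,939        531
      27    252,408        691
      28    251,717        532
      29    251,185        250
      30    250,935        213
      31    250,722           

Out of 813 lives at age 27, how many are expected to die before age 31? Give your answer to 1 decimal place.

The relevant probability is 1 − 250,722/252,408 = 0.006680.
Expected number = 813 × 0.006680 = 5.4.

5.4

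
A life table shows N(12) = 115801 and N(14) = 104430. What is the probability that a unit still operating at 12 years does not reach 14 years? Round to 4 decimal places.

0.0982

P(fail before 14 | operational at 12) = 1 − N(14)/N(12) = 1 − 104430/115801 = (11371)/115801 = 0.098194.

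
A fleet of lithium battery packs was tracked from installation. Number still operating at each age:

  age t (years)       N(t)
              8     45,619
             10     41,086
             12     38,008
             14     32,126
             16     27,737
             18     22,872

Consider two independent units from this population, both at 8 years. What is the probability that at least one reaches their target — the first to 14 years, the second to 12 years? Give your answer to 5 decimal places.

p₁ = N(14)/N(8) = 32,126/45,619 = 0.704224; p₂ = N(12)/N(8) = 38,008/45,619 = 0.833162.
P(at least one) = 1 − (1−p₁)(1−p₂) = 1 − 0.295776 × 0.166838 = 0.950653.

0.95065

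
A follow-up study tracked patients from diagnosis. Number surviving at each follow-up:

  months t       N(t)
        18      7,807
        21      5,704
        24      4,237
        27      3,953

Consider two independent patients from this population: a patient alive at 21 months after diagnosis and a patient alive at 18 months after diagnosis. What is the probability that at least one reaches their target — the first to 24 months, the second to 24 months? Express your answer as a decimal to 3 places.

0.882

p₁ = N(24)/N(21) = 4,237/5,704 = 0.742812; p₂ = N(24)/N(18) = 4,237/7,807 = 0.542718.
P(at least one) = 1 − (1−p₁)(1−p₂) = 1 − 0.257188 × 0.457282 = 0.882393.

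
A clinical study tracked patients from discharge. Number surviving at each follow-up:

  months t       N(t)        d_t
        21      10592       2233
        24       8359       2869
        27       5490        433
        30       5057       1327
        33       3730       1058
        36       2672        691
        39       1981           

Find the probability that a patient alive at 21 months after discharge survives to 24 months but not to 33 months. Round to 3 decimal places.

This is the probability of reaching 24 but not 33, conditional on being alive at 21: (N(24) − N(33)) / N(21).
= (8359 − 3730) / 10592 = 4629 / 10592 = 0.437028.

0.437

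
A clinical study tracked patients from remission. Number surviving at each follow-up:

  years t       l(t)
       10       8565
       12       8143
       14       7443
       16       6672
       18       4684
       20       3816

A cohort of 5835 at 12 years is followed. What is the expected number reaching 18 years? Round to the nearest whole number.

The relevant probability is 4684/8143 = 0.575218.
Expected number = 5835 × 0.575218 = 3356.

3356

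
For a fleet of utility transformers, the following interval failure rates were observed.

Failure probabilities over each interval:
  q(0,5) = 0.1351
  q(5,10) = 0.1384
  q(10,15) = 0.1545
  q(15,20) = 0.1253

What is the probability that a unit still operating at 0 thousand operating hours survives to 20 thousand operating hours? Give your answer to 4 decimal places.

0.5511

P(survive 0→20) = (1 − 0.1351) × (1 − 0.1384) × (1 − 0.1545) × (1 − 0.1253).
= 0.8649 × 0.8616 × 0.8455 × 0.8747 = 0.551118.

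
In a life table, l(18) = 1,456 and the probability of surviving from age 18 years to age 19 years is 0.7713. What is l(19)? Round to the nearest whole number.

l(19) = l(18) × p = 1,456 × 0.7713 = 1123.

1123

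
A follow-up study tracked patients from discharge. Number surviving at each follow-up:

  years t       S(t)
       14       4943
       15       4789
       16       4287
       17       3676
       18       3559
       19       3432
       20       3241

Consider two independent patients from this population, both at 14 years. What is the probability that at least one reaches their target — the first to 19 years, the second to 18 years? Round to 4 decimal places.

p₁ = S(19)/S(14) = 3432/4943 = 0.694315; p₂ = S(18)/S(14) = 3559/4943 = 0.720008.
P(at least one) = 1 − (1−p₁)(1−p₂) = 1 − 0.305685 × 0.279992 = 0.914411.

0.9144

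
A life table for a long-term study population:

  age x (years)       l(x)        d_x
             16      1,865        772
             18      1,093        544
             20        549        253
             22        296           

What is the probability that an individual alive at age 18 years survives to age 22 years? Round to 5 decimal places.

The conditional survival probability is l(22)/l(18) = 296/1,093 = 0.270814.

0.27081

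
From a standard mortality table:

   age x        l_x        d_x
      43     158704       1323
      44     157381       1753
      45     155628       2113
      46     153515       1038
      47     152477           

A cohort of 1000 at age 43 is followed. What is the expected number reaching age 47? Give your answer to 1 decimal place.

The relevant probability is 152477/158704 = 0.960763.
Expected number = 1000 × 0.960763 = 960.8.

960.8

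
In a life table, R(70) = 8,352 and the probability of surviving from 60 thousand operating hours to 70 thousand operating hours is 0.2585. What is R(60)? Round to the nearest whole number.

R(60) = R(70) / p = 8,352 / 0.2585 = 32309.

32309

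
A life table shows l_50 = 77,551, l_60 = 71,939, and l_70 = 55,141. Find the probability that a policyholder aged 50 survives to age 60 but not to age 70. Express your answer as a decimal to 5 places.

This is the probability of reaching 60 but not 70, conditional on being alive at 50: (l_60 − l_70) / l_50.
= (71,939 − 55,141) / 77,551 = 16,798 / 77,551 = 0.216606.

0.21661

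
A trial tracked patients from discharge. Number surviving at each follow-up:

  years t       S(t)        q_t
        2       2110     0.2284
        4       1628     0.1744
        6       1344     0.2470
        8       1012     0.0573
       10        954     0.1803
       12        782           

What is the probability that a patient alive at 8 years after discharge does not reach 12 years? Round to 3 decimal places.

0.227

P(die before 12 | alive at 8) = 1 − S(12)/S(8) = 1 − 782/1012 = (230)/1012 = 0.227273.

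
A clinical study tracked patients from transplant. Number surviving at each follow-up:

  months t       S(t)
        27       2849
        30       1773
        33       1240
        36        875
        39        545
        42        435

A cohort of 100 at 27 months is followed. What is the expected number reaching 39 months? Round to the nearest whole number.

19

The relevant probability is 545/2849 = 0.191295.
Expected number = 100 × 0.191295 = 19.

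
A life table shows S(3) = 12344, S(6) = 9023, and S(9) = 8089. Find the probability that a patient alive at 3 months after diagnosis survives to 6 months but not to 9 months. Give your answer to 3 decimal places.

This is the probability of reaching 6 but not 9, conditional on being alive at 3: (S(6) − S(9)) / S(3).
= (9023 − 8089) / 12344 = 934 / 12344 = 0.075664.

0.076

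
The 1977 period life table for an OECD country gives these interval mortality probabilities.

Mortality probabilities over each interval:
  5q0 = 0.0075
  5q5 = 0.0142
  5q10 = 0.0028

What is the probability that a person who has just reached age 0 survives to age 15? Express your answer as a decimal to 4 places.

0.9757

Chaining the interval survival probabilities: (1 − 0.0075) × (1 − 0.0142) × (1 − 0.0028).
= 0.9925 × 0.9858 × 0.9972 = 0.975667.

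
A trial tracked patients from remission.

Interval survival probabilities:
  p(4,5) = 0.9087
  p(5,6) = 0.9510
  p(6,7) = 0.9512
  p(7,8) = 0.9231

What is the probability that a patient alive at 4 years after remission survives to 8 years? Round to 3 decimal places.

0.759

Survival from 4 to 8 is the product of surviving each interval: 0.9087 × 0.9510 × 0.9512 × 0.9231.
= 0.758790.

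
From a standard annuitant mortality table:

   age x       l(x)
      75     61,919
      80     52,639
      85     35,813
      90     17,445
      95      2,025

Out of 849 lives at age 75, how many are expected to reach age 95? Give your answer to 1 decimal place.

The relevant probability is 2,025/61,919 = 0.032704.
Expected number = 849 × 0.032704 = 27.8.

27.8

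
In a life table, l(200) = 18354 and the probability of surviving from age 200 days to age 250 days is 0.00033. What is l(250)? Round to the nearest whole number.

6

l(250) = l(200) × p = 18354 × 0.00033 = 6.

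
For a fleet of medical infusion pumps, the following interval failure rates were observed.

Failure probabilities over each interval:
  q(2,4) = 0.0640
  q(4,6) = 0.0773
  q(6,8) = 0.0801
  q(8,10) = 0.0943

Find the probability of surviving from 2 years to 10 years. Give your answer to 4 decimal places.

0.7196

Survival from 2 to 10 is the product of surviving each interval: (1 − 0.0640) × (1 − 0.0773) × (1 − 0.0801) × (1 − 0.0943).
= 0.9360 × 0.9227 × 0.9199 × 0.9057 = 0.719551.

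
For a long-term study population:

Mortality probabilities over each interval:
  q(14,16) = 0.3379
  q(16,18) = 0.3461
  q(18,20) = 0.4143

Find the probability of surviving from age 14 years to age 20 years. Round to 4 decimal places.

0.2536

Chaining the interval survival probabilities: (1 − 0.3379) × (1 − 0.3461) × (1 − 0.4143).
= 0.6621 × 0.6539 × 0.5857 = 0.253577.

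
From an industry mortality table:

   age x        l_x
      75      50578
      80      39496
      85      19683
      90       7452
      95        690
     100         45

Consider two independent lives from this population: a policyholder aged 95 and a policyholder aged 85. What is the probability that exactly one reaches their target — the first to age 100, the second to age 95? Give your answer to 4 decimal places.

0.0957

p₁ = l_100/l_95 = 45/690 = 0.065217; p₂ = l_95/l_85 = 690/19683 = 0.035056.
P(exactly one) = p₁(1−p₂) + (1−p₁)p₂ = 0.062931 + 0.032770 = 0.095701.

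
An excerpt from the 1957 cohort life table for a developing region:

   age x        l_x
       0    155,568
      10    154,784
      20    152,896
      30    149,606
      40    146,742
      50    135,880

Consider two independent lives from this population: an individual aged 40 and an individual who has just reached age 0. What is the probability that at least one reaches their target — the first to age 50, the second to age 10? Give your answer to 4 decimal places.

p₁ = l_50/l_40 = 135,880/146,742 = 0.925979; p₂ = l_10/l_0 = 154,784/155,568 = 0.994960.
P(at least one) = 1 − (1−p₁)(1−p₂) = 1 − 0.074021 × 0.005040 = 0.999627.

0.9996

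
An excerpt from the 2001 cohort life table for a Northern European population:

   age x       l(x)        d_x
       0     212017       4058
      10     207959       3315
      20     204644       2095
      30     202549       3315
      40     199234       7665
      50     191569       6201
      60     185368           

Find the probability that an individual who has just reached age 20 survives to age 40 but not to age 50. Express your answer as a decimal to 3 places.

This is the probability of reaching 40 but not 50, conditional on being alive at 20: (l(40) − l(50)) / l(20).
= (199234 − 191569) / 204644 = 7665 / 204644 = 0.037455.

0.037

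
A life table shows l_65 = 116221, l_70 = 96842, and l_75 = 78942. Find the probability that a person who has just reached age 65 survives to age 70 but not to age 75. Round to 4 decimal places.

This is the probability of reaching 70 but not 75, conditional on being alive at 65: (l_70 − l_75) / l_65.
= (96842 − 78942) / 116221 = 17900 / 116221 = 0.154017.

0.1540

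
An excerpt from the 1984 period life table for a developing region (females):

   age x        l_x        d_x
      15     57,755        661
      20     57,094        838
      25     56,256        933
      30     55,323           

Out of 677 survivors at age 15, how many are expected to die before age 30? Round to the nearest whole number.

The relevant probability is 1 − 55,323/57,755 = 0.042109.
Expected number = 677 × 0.042109 = 29.

29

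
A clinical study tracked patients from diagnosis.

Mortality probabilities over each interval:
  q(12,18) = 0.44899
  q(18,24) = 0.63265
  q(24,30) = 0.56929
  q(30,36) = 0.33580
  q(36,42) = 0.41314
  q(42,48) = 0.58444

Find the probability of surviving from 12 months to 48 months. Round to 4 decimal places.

P(survive 12→48) = (1 − 0.44899) × (1 − 0.63265) × (1 − 0.56929) × (1 − 0.33580) × (1 − 0.41314) × (1 − 0.58444).
= 0.55101 × 0.36735 × 0.43071 × 0.66420 × 0.58686 × 0.41556 = 0.014122.

0.0141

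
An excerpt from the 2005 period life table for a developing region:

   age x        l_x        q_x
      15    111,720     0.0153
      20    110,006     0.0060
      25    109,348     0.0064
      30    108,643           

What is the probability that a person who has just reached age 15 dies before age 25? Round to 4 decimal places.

0.0212

P(die before 25 | alive at 15) = 1 − l_25/l_15 = 1 − 109,348/111,720 = (2,372)/111,720 = 0.021232.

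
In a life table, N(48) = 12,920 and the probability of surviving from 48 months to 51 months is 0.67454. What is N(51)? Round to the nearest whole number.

8715

N(51) = N(48) × p = 12,920 × 0.67454 = 8715.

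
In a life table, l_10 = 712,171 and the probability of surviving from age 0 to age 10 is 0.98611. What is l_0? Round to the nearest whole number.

l_0 = l_10 / p = 712,171 / 0.98611 = 722202.

722202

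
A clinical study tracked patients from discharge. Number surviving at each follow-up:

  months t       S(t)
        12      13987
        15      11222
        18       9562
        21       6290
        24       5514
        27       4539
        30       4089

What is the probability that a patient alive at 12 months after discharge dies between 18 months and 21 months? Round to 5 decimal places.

This is the probability of reaching 18 but not 21, conditional on being alive at 12: (S(18) − S(21)) / S(12).
= (9562 − 6290) / 13987 = 3272 / 13987 = 0.233932.

0.23393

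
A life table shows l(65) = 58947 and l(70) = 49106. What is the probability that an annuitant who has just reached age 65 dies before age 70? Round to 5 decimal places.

0.16695

P(die before 70 | alive at 65) = 1 − l(70)/l(65) = 1 − 49106/58947 = (9841)/58947 = 0.166947.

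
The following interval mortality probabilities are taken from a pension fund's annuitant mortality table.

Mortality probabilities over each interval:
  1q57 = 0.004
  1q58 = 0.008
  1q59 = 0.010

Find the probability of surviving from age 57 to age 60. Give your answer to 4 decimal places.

Chaining the interval survival probabilities: (1 − 0.004) × (1 − 0.008) × (1 − 0.010).
= 0.996 × 0.992 × 0.990 = 0.978152.

0.9782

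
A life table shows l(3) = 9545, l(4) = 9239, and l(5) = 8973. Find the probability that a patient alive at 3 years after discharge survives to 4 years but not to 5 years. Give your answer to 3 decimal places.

This is the probability of reaching 4 but not 5, conditional on being alive at 3: (l(4) − l(5)) / l(3).
= (9239 − 8973) / 9545 = 266 / 9545 = 0.027868.

0.028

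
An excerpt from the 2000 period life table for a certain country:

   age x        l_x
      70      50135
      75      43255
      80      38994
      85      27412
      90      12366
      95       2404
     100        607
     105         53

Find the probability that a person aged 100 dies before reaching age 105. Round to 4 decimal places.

0.9127

P(die before 105 | alive at 100) = 1 − l_105/l_100 = 1 − 53/607 = (554)/607 = 0.912685.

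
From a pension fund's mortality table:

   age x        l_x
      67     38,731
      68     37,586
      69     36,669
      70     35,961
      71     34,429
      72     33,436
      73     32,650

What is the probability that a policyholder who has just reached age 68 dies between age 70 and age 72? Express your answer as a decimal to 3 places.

We want 2|2q68 = (l_70 − l_72)/l_68.
This is the probability of reaching 70 but not 72, conditional on being alive at 68: (l_70 − l_72) / l_68.
= (35,961 − 33,436) / 37,586 = 2,525 / 37,586 = 0.067179.

0.067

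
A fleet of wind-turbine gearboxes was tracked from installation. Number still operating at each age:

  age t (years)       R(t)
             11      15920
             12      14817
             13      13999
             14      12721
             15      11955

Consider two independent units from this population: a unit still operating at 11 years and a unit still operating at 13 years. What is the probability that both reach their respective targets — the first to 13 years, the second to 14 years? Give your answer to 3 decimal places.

0.799

p₁ = R(13)/R(11) = 13999/15920 = 0.879334; p₂ = R(14)/R(13) = 12721/13999 = 0.908708.
P(both) = p₁ × p₂ = 0.879334 × 0.908708 = 0.799058.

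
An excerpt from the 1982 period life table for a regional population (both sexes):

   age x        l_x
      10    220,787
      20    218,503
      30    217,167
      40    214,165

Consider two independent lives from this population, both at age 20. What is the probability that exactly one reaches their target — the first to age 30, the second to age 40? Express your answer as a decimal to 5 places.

p₁ = l_30/l_20 = 217,167/218,503 = 0.993886; p₂ = l_40/l_20 = 214,165/218,503 = 0.980147.
P(exactly one) = p₁(1−p₂) + (1−p₁)p₂ = 0.019732 + 0.005993 = 0.025724.

0.02572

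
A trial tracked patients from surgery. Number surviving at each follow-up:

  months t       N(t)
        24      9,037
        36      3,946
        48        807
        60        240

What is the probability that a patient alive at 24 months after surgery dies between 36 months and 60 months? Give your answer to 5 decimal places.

0.41009

This is the probability of reaching 36 but not 60, conditional on being alive at 24: (N(36) − N(60)) / N(24).
= (3,946 − 240) / 9,037 = 3,706 / 9,037 = 0.410092.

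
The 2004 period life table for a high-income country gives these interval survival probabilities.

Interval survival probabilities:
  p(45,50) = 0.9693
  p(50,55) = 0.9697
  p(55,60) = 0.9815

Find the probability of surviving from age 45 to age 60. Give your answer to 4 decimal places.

The overall survival probability is 0.9693 × 0.9697 × 0.9815.
= 0.922542.

0.9225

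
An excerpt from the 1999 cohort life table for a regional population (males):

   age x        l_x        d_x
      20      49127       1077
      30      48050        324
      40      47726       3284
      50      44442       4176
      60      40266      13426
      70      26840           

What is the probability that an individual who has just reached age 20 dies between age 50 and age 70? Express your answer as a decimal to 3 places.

We want 30|20q20 = (l_50 − l_70)/l_20.
This is the probability of reaching 50 but not 70, conditional on being alive at 20: (l_50 − l_70) / l_20.
= (44442 − 26840) / 49127 = 17602 / 49127 = 0.358296.

0.358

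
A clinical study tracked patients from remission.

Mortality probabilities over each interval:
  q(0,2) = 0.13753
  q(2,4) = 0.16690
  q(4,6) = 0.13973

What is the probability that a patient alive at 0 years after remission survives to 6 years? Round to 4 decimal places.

0.6181

Survival from 0 to 6 is the product of surviving each interval: (1 − 0.13753) × (1 − 0.16690) × (1 − 0.13973).
= 0.86247 × 0.83310 × 0.86027 = 0.618124.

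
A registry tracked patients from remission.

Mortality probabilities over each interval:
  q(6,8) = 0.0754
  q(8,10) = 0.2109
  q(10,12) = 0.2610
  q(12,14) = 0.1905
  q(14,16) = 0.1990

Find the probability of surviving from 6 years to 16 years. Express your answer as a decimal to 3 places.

The overall survival probability is (1 − 0.0754) × (1 − 0.2109) × (1 − 0.2610) × (1 − 0.1905) × (1 − 0.1990).
= 0.9246 × 0.7891 × 0.7390 × 0.8095 × 0.8010 = 0.349607.

0.350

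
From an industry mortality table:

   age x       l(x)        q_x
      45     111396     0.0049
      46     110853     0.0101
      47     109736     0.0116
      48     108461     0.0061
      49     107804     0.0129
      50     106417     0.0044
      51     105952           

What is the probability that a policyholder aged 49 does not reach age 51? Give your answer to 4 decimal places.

0.0172

P(die before 51 | alive at 49) = 1 − l(51)/l(49) = 1 − 105952/107804 = (1852)/107804 = 0.017179.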